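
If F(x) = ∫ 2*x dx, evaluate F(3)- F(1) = 8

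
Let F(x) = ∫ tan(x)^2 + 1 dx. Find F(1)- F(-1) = 2*tan(1)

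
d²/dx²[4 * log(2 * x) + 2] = -4/x^2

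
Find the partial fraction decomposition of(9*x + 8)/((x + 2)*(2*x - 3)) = 43/(7*(2*x - 3)) + 10/(7*(x + 2))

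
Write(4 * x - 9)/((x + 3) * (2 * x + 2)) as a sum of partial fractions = 21/(4*(x + 3)) - 13/(4*(x + 1))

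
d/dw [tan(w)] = cos(w)^(-2)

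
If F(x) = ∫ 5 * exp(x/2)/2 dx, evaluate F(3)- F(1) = -5*exp(1/2) + 5*exp(3/2)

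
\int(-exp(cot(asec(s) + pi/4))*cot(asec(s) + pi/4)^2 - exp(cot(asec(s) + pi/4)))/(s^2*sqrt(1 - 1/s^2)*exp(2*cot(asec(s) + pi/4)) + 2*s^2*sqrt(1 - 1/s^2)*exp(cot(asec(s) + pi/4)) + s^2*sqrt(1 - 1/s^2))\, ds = exp(cot(asec(s) + pi/4))/(exp(cot(asec(s) + pi/4)) + 1) + C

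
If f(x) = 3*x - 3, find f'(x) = 3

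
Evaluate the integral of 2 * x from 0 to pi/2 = pi^2/4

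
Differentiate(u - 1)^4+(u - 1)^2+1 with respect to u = 4*u^3 - 12*u^2 + 14*u - 6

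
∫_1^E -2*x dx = 1 - exp(2)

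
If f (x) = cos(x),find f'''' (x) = cos(x)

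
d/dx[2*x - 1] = 2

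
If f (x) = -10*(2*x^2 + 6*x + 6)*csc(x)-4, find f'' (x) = 20*(x^2 - 2*x^2/sin(x)^2 + 3*x + 4*x*cos(x)/sin(x) - 6*x/sin(x)^2 + 1 + 6*cos(x)/sin(x) - 6/sin(x)^2)/sin(x)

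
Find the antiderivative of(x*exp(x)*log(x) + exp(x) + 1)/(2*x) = (exp(x) + 1)*log(x)/2 + C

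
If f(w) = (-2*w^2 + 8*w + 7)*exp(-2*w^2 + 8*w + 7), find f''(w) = -32*w^4*exp(-2*w^2 + 8*w + 7) + 256*w^3*exp(-2*w^2 + 8*w + 7) - 488*w^2*exp(-2*w^2 + 8*w + 7) - 96*w*exp(-2*w^2 + 8*w + 7) + 544*exp(-2*w^2 + 8*w + 7)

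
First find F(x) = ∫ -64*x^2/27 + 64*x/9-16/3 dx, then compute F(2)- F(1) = -16/81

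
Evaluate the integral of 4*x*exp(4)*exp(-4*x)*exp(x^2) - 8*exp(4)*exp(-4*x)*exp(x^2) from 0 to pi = -2*exp(4) + 2*exp((-2 + pi)^2)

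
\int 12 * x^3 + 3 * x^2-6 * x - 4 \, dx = 3*x^4 + x^3 - 3*x^2 - 4*x + C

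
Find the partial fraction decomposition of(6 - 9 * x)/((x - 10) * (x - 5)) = 39/(5*(x - 5)) - 84/(5*(x - 10))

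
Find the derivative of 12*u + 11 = 12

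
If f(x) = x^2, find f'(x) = 2*x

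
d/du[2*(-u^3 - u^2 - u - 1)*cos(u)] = 2*u^3*sin(u) + 2*u^2*sin(u) - 6*u^2*cos(u) + 2*u*sin(u) - 4*u*cos(u) + 2*sin(u) - 2*cos(u)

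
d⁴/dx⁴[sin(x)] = sin(x)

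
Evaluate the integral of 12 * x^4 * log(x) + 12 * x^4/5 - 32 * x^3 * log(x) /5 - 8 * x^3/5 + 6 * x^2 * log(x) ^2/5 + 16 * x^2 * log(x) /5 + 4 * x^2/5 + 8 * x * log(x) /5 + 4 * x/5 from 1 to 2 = 8*(2*log(2) + 38)*log(2)/5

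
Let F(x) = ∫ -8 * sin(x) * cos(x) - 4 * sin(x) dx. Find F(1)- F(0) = -4 - 4*sin(1)^2 + 4*cos(1)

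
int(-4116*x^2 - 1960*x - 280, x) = -1372*x^3 - 980*x^2 - 280*x + C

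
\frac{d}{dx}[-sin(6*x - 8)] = -6*cos(6*x - 8)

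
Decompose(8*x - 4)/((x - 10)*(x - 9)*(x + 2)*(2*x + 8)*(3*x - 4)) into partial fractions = 27/(9568*(3*x - 4)) - 9/(2912*(x + 4)) + 1/(264*(x + 2)) - 34/(3289*(x - 9)) + 19/(2184*(x - 10))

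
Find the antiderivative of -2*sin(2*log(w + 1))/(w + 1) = cos(2*log(w + 1)) + C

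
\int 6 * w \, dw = 3*w^2 + C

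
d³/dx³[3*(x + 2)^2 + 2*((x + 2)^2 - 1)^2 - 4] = 48*x + 96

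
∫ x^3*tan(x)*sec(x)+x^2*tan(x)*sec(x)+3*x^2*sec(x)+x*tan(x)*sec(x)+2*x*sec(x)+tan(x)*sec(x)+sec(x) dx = (x^3 + x^2 + x + 1)*sec(x) + C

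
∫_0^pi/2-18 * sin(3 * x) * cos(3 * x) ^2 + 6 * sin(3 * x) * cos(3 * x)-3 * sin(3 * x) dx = -2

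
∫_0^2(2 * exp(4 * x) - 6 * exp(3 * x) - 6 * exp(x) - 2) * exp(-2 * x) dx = -9 + (-3 - exp(-2) + exp(2))^2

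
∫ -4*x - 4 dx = -2*x^2 - 4*x + C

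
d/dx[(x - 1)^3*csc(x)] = (x - 1)^2*(-x*cos(x)/sin(x) + 3 + cos(x)/sin(x))/sin(x)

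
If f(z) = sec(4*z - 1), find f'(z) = 4*tan(4*z - 1)*sec(4*z - 1)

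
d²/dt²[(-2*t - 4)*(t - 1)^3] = -24*t^2 + 12*t + 12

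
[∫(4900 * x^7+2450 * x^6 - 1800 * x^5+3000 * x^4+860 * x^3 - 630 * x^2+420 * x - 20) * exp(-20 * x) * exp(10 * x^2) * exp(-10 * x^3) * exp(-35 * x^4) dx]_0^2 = -640*exp(-640)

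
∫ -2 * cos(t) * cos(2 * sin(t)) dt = -sin(2*sin(t)) + C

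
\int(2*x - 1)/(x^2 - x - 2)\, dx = log(2*x^2 - 2*x - 4) + C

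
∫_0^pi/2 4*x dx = pi^2/2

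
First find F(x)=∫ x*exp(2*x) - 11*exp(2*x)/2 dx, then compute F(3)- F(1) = -3*exp(6)/2 + 5*exp(2)/2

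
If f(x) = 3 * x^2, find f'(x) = 6*x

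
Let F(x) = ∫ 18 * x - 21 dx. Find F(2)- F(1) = 6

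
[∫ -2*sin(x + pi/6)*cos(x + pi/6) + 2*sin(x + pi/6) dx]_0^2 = -(-1 + sqrt(3)/2)^2 + (-1 + cos(pi/6 + 2))^2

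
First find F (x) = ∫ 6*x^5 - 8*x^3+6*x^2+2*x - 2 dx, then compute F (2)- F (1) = 48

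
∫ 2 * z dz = z^2 + C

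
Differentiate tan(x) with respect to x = cos(x)^(-2)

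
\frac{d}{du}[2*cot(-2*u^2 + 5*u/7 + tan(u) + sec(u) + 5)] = 2*(4*u - sin(u)/cos(u)^2 - 5/7 - 1/cos(u)^2)/sin(-2*u^2 + 5*u/7 + tan(u) + 5 + 1/cos(u))^2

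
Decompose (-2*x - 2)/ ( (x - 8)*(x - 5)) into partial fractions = 4/(x - 5) - 6/(x - 8)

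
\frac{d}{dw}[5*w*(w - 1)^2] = 15*w^2 - 20*w + 5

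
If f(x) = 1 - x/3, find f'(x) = -1/3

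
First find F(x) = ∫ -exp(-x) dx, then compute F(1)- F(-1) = -E + exp(-1)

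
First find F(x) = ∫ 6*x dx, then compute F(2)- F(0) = 12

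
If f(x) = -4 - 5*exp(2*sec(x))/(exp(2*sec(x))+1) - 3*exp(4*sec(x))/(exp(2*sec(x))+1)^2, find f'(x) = -2*(11*exp(2/cos(x)) + 5)*exp(2/cos(x))*sin(x)/((exp(2/cos(x)) + 1)^3*cos(x)^2)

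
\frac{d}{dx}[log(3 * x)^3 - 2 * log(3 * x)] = (3*log(x)^2 + 6*log(3)*log(x) - 2 + 3*log(3)^2)/x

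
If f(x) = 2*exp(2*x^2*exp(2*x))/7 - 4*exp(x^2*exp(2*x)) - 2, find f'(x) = -8*x^2*exp(x^2*exp(2*x) + 2*x) + 8*x^2*exp(2*x^2*exp(2*x) + 2*x)/7 - 8*x*exp(x^2*exp(2*x) + 2*x) + 8*x*exp(2*x^2*exp(2*x) + 2*x)/7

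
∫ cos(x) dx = sin(x) + C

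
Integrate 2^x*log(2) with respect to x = 2^x + C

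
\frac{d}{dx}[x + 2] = 1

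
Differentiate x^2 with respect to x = 2*x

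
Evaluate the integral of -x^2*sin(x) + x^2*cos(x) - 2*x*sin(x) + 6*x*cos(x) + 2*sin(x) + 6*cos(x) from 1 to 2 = 7*sqrt(2)*(-sin(pi/4 + 1) + 2*sin(pi/4 + 2))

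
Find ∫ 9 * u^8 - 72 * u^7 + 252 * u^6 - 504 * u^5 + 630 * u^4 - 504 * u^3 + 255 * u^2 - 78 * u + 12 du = u^9 - 9*u^8 + 36*u^7 - 84*u^6 + 126*u^5 - 126*u^4 + 85*u^3 - 39*u^2 + 12*u + C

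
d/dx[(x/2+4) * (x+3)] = x + 11/2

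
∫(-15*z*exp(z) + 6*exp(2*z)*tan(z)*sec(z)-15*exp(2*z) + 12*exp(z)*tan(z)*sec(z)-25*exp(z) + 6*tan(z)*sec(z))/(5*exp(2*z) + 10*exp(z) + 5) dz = (-5*(3*z + 2)*exp(z) + (6*exp(z) + 6)*sec(z))/(5*(exp(z) + 1)) + C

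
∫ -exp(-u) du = exp(-u) + C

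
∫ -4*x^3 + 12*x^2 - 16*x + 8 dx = -x^4 + 4*x^3 - 8*x^2 + 8*x + C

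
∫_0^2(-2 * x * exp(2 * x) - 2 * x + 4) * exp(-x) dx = -2*exp(2) + 2*exp(-2)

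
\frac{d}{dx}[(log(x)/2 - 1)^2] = (log(x) - 2)/(2*x)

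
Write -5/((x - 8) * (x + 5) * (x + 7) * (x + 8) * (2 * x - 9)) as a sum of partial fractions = 16/(15295*(2*x - 9)) - 1/(240*(x + 8)) + 1/(138*(x + 7)) - 5/(1482*(x + 5)) - 1/(4368*(x - 8))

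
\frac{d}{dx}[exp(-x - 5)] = -exp(-x - 5)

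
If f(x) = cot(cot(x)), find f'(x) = 1/(sin(x)^2*sin(1/tan(x))^2)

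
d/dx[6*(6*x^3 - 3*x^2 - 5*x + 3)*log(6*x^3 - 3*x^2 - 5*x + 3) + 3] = 108*x^2*log(6*x^3 - 3*x^2 - 5*x + 3) + 108*x^2 - 36*x*log(6*x^3 - 3*x^2 - 5*x + 3) - 36*x - 30*log(6*x^3 - 3*x^2 - 5*x + 3) - 30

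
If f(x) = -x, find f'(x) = -1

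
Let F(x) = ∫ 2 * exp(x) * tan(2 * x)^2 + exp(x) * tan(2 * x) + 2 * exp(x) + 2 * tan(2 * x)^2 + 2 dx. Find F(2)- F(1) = (-E - 1)*tan(2) + (1 + exp(2))*tan(4)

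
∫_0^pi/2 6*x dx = 3*pi^2/4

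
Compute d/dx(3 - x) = -1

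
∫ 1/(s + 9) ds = log(s/3 + 3) + C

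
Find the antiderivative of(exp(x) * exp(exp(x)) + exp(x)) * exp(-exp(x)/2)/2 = 2*sinh(exp(x)/2) + C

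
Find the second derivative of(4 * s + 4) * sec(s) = 4*(-s + 2*s/cos(s)^2 + 2*sin(s)/cos(s) - 1 + 2/cos(s)^2)/cos(s)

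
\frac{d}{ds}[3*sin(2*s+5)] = 6*cos(2*s + 5)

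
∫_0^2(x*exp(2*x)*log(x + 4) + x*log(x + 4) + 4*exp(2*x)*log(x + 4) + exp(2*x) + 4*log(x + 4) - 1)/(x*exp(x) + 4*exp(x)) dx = (-exp(-2) + exp(2))*log(6)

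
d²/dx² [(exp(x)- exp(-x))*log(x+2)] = (x^2*exp(2*x)*log(x + 2) - x^2*log(x + 2) + 4*x*exp(2*x)*log(x + 2) + 2*x*exp(2*x) - 4*x*log(x + 2) + 2*x + 4*exp(2*x)*log(x + 2) + 3*exp(2*x) - 4*log(x + 2) + 5)/(x^2*exp(x) + 4*x*exp(x) + 4*exp(x))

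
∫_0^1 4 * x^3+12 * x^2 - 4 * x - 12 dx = -9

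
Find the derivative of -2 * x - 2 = -2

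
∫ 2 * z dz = z^2 + C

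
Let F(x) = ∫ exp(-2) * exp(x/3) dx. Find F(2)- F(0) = -3*exp(-2) + 3*exp(-4/3)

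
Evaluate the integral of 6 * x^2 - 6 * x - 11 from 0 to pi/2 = (-3 + pi/2)*(-2 + 3*pi/2 + pi^2/2) - 6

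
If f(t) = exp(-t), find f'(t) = -exp(-t)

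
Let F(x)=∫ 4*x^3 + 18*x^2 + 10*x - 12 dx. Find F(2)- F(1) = 60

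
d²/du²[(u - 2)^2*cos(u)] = -u^2*cos(u) - 4*u*sin(u) + 4*u*cos(u) + 8*sin(u) - 2*cos(u)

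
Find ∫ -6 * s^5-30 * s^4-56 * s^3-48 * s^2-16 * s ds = -s^6 - 6*s^5 - 14*s^4 - 16*s^3 - 8*s^2 + C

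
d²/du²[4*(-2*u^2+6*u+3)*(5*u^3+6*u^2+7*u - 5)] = -800*u^3 + 864*u^2 + 888*u + 560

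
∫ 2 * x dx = x^2 + C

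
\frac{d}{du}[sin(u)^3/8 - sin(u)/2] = -3*cos(u)^3/8 - cos(u)/8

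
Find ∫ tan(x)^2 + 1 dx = tan(x) + C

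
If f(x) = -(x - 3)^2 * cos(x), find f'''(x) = -x^2*sin(x) + 6*x*sin(x) + 6*x*cos(x) - 3*sin(x) - 18*cos(x)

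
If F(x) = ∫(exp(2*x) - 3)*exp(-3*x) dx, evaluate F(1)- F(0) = -exp(-1) + exp(-3)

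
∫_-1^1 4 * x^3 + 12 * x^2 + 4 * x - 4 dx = 0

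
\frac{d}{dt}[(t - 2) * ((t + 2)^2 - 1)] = 3*t^2 + 4*t - 5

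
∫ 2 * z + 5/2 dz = z^2 + 5*z/2 + C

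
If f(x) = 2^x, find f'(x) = 2^x*log(2)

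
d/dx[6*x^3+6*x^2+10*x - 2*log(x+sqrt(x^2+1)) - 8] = (18*x^4 + 18*x^3*sqrt(x^2 + 1) + 12*x^3 + 12*x^2*sqrt(x^2 + 1) + 28*x^2 + 10*x*sqrt(x^2 + 1) + 10*x - 2*sqrt(x^2 + 1) + 10)/(x^2 + x*sqrt(x^2 + 1) + 1)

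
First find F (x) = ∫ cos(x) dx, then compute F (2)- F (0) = sin(2)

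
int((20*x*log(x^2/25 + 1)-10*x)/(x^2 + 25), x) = 5*(log(x^2/25 + 1) - 1)*log(x^2/25 + 1) + C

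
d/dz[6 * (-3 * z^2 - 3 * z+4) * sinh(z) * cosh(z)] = -18*z^2*cosh(2*z) - 18*z*sinh(2*z) - 18*z*cosh(2*z) - 9*sinh(2*z) + 24*cosh(2*z)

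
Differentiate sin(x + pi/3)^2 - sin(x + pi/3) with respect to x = -cos(x + pi/3) + cos(2*x + pi/6)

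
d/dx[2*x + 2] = 2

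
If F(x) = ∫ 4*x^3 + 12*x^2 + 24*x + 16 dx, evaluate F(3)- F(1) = 312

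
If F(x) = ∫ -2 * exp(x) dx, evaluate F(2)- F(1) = -2*exp(2) + 2*E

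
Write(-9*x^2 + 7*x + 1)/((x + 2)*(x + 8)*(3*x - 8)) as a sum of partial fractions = -57/(64*(3*x - 8)) - 631/(192*(x + 8)) + 7/(12*(x + 2))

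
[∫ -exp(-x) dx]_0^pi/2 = -1 + exp(-pi/2)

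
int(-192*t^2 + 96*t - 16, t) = -64*t^3 + 48*t^2 - 16*t + C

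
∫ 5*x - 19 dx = 5*x^2/2 - 19*x + C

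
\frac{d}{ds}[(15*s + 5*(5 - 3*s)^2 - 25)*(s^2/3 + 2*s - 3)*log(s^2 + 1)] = (180*s^5*log(s^2 + 1) + 90*s^5 + 405*s^4*log(s^2 + 1) + 270*s^4 - 2050*s^3*log(s^2 + 1) - 2230*s^3 + 2220*s^2*log(s^2 + 1) + 3630*s^2 - 2230*s*log(s^2 + 1) - 1800*s + 1815*log(s^2 + 1))/(3*s^2 + 3)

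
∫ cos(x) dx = sin(x) + C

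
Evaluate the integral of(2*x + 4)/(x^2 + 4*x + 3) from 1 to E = -log(8) + log(-1 + (2 + E)^2)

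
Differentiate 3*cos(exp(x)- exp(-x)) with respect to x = -3*(exp(2*x) + 1)*exp(-x)*sin(exp(x) - exp(-x))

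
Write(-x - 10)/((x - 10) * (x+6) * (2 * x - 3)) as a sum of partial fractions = 46/(255*(2*x - 3)) - 1/(60*(x + 6)) - 5/(68*(x - 10))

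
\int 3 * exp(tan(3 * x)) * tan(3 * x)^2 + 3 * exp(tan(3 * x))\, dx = exp(tan(3*x)) + C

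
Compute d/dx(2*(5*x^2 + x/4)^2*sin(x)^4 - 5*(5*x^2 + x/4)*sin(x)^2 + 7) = 200*x^4*sin(x)^3*cos(x) + 200*x^3*sin(x)^4 + 20*x^3*sin(x)^3*cos(x) + 15*x^2*sin(x)^4 + x^2*sin(x)^3*cos(x)/2 - 25*x^2*sin(2*x) + x*sin(x)^4/4 - 50*x*sin(x)^2 - 5*x*sin(2*x)/4 - 5*sin(x)^2/4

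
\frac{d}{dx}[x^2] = 2*x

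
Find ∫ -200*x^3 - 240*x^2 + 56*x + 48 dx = -50*x^4 - 80*x^3 + 28*x^2 + 48*x + C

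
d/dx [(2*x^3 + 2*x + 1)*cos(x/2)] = -x^3*sin(x/2) + 6*x^2*cos(x/2) - x*sin(x/2) - sin(x/2)/2 + 2*cos(x/2)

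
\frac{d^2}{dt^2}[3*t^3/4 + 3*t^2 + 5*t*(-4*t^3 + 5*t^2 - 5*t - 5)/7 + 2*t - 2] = -240*t^2/7 + 363*t/14 - 8/7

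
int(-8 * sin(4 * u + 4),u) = 2*cos(4*u + 4) + C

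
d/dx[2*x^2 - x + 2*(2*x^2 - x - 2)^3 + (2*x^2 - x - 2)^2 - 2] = 96*x^5 - 120*x^4 - 128*x^3 + 126*x^2 + 62*x - 21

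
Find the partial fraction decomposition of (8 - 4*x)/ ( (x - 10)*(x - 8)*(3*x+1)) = 84/(775*(3*x + 1)) + 12/(25*(x - 8)) - 16/(31*(x - 10))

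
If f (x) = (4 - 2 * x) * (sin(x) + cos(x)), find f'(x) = 2*x*sin(x) - 2*x*cos(x) - 6*sin(x) + 2*cos(x)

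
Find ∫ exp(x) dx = exp(x) + C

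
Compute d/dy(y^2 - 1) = 2*y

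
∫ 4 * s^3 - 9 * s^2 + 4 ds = s^4 - 3*s^3 + 4*s + C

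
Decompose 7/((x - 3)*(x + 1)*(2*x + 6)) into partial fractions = 7/(24*(x + 3)) - 7/(16*(x + 1)) + 7/(48*(x - 3))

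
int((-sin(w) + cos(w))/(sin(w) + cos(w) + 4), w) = log(sin(w) + cos(w) + 4) + C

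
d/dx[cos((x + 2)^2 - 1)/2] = -(x + 2)*sin(x^2 + 4*x + 3)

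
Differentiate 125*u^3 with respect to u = 375*u^2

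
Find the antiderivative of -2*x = -x^2 + C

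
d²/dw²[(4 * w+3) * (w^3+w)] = 48*w^2 + 18*w + 8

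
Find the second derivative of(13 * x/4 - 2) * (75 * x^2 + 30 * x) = 2925*x/2 - 105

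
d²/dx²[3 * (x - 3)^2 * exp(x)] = 3*x^2*exp(x) - 6*x*exp(x) - 3*exp(x)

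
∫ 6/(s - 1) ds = 6*log(s - 1) + C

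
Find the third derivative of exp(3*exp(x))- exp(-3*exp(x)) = (27*exp(3*x) - 27*exp(2*x) + 3*exp(x) + 3*exp(x + 6*exp(x)) + 27*exp(2*x + 6*exp(x)) + 27*exp(3*x + 6*exp(x)))*exp(-3*exp(x))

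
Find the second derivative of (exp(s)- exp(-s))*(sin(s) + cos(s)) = 2*sqrt(2)*(exp(2*s) + 1)*exp(-s)*cos(s + pi/4)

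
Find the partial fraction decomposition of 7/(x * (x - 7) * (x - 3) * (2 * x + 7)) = -8/(273*(2*x + 7)) - 7/(156*(x - 3)) + 1/(84*(x - 7)) + 1/(21*x)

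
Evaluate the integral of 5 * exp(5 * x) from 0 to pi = -1 + exp(5*pi)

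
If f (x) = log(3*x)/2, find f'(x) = 1/(2*x)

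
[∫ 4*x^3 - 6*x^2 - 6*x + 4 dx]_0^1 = 0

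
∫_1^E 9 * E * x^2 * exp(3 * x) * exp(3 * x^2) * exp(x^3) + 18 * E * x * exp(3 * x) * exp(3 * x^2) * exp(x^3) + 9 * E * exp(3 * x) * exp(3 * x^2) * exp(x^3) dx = -3*exp(8) + 3*exp((1 + E)^3)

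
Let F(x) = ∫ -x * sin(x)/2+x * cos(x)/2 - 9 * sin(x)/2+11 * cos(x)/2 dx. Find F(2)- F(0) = -5 + 6*cos(2) + 6*sin(2)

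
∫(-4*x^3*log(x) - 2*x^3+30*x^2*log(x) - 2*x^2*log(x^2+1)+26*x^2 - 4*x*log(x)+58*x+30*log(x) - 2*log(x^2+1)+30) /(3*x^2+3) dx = -2*(x - 15)*(x*log(x) + log(x^2 + 1))/3 + C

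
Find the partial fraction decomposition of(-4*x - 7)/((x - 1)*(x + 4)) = -9/(5*(x + 4)) - 11/(5*(x - 1))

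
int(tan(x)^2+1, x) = tan(x) + C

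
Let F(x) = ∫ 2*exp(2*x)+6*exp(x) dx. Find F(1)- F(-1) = -(exp(-1) + 3)^2 + (E + 3)^2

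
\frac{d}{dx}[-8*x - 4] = -8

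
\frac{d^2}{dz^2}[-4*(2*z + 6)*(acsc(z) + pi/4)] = (-48*z^2 - 8*z + 24)/(z^5*sqrt(1 - 1/z^2) - z^3*sqrt(1 - 1/z^2))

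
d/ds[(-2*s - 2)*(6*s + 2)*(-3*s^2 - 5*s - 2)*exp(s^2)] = 72*s^5*exp(s^2) + 216*s^4*exp(s^2) + 376*s^3*exp(s^2) + 428*s^2*exp(s^2) + 248*s*exp(s^2) + 52*exp(s^2)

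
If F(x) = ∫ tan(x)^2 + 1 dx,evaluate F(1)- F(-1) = 2*tan(1)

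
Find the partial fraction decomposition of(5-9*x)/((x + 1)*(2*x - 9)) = -71/(11*(2*x - 9)) - 14/(11*(x + 1))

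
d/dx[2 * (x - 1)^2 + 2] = 4*x - 4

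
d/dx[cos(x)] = -sin(x)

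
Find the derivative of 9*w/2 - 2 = 9/2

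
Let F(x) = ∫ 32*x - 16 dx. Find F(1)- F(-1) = -32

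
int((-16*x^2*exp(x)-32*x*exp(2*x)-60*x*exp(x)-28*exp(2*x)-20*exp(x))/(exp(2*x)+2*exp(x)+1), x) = 4*((-4*x^2 - 7*x + 2)*exp(x) + exp(x) + 1)/(exp(x) + 1) + C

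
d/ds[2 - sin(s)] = -cos(s)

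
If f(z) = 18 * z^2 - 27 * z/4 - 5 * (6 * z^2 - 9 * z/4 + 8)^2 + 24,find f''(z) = -2160*z^2 + 810*z - 7797/8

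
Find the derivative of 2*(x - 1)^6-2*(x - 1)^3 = 12*x^5 - 60*x^4 + 120*x^3 - 126*x^2 + 72*x - 18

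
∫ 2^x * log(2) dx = 2^x + C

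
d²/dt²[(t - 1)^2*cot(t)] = 2*t^2/tan(t) + 2*t^2/tan(t)^3 - 4*t - 4*t/tan(t) - 4*t/tan(t)^2 - 4*t/tan(t)^3 + 4 + 4/tan(t) + 4/tan(t)^2 + 2/tan(t)^3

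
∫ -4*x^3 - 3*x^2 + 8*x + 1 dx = -x^4 - x^3 + 4*x^2 + x + C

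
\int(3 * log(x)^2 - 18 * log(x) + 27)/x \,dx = (log(x) - 3)^3 + C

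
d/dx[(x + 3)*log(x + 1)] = (x*log(x + 1) + x + log(x + 1) + 3)/(x + 1)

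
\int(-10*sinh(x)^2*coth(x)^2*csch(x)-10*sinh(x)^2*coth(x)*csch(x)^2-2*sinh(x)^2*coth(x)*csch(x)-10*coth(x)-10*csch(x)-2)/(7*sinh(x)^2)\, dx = (cosh(x) + 1)*(2*sinh(x) + 5*cosh(x) + 5)/(7*sinh(x)^2) + C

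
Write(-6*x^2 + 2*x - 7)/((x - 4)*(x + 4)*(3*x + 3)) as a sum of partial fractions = -37/(24*(x + 4)) + 1/(3*(x + 1)) - 19/(24*(x - 4))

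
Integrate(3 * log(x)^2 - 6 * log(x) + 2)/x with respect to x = (log(x) - 1)^3 - log(x) + C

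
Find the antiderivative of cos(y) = sin(y) + C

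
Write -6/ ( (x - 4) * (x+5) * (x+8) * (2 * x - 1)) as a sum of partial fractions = 48/(1309*(2*x - 1)) + 1/(102*(x + 8)) - 2/(99*(x + 5)) - 1/(126*(x - 4))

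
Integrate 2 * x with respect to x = x^2 + C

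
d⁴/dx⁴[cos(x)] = cos(x)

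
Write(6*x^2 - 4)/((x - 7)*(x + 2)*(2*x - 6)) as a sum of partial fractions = 2/(9*(x + 2)) - 5/(4*(x - 3)) + 145/(36*(x - 7))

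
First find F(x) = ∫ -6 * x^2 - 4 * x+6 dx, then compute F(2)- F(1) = -14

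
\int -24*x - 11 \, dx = -12*x^2 - 11*x + C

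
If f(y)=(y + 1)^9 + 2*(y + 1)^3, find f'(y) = 9*y^8 + 72*y^7 + 252*y^6 + 504*y^5 + 630*y^4 + 504*y^3 + 258*y^2 + 84*y + 15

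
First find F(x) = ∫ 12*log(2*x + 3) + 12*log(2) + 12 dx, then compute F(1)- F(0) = -18*log(6) + 30*log(10)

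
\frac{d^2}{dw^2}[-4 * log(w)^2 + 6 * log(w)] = (8*log(w) - 14)/w^2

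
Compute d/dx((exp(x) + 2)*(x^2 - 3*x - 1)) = x^2*exp(x) - x*exp(x) + 4*x - 4*exp(x) - 6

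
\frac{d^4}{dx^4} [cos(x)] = cos(x)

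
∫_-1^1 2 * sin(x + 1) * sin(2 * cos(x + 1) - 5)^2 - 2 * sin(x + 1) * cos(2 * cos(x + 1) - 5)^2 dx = sin(6)/2 - sin(10 - 4*cos(2))/2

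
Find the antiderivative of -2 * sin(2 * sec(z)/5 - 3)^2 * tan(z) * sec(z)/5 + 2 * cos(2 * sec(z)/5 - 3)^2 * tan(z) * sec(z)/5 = -sin(6 - 4/(5*cos(z)))/2 + C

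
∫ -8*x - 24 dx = -4*x^2 - 24*x + C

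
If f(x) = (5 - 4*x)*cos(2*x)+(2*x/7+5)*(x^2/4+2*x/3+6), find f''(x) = 16*x*cos(2*x) + 3*x/7 + 16*sin(2*x) - 20*cos(2*x) + 121/42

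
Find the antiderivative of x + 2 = x^2/2 + 2*x + C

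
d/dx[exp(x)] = exp(x)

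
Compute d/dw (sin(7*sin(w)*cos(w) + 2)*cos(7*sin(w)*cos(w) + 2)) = 7*cos(-2*w + 7*sin(2*w) + 4)/2 + 7*cos(2*w + 7*sin(2*w) + 4)/2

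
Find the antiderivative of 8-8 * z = -4*z^2 + 8*z + C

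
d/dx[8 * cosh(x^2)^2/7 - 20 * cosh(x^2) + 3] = 8*x*(4*cosh(x^2)/7 - 5)*sinh(x^2)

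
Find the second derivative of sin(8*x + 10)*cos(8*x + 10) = -256*sin(8*x + 10)*cos(8*x + 10)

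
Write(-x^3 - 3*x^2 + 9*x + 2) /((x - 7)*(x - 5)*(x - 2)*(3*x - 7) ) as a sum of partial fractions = -163/(112*(3*x - 7)) + 51/(16*(x - 5)) - 85/(28*(x - 7))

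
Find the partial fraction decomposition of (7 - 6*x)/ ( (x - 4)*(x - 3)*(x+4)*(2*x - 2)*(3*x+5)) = -81/(1568*(3*x + 5)) + 31/(3920*(x + 4)) + 1/(480*(x - 1)) + 11/(392*(x - 3)) - 1/(48*(x - 4))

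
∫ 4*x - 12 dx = 2*x^2 - 12*x + C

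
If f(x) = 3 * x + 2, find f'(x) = 3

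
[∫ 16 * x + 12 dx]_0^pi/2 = 6*pi + 2*pi^2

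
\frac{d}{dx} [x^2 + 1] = 2*x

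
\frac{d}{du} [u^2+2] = 2*u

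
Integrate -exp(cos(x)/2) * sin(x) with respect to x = 2*exp(cos(x)/2) + C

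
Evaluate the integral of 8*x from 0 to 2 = 16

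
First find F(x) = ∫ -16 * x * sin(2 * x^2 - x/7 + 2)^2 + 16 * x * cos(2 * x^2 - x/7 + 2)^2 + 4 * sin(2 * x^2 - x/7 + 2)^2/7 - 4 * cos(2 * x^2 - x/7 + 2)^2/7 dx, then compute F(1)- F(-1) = -2*sin(58/7) + 2*sin(54/7)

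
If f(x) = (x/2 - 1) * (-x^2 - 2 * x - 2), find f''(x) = -3*x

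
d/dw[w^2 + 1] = 2*w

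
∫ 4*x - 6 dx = 2*x^2 - 6*x + C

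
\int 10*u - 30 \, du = 5*u^2 - 30*u + C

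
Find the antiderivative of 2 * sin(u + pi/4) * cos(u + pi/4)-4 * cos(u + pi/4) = (sin(u + pi/4) - 2)^2 + C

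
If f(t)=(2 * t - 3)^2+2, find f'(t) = 8*t - 12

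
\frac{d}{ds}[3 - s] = -1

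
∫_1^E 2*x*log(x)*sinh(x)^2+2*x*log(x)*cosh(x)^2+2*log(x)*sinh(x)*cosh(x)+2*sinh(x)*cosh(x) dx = E*sinh(2*E)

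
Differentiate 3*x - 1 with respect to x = 3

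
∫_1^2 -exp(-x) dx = -exp(-1) + exp(-2)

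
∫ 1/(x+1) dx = log(3*x + 3) + C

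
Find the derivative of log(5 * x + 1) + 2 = 5/(5*x + 1)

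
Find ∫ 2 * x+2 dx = x^2 + 2*x + C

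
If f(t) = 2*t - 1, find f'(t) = 2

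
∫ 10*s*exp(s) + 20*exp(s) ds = 10*(s + 1)*exp(s) + C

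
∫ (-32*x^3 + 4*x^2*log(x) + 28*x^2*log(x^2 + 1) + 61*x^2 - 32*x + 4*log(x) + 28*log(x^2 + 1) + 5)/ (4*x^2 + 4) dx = x*(-16*x + 4*log(x) + 28*log(x^2 + 1) + 1)/4 + C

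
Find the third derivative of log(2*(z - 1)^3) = 6/(z^3 - 3*z^2 + 3*z - 1)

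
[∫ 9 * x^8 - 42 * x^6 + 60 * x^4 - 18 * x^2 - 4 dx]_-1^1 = -6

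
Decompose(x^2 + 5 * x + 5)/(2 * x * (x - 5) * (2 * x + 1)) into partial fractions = 1/(2*(2*x + 1)) + 1/(2*(x - 5)) - 1/(2*x)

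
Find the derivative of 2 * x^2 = 4*x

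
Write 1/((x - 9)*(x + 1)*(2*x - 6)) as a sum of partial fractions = 1/(80*(x + 1)) - 1/(48*(x - 3)) + 1/(120*(x - 9))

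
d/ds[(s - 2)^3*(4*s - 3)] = 16*s^3 - 81*s^2 + 132*s - 68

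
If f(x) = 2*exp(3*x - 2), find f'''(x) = 54*exp(3*x - 2)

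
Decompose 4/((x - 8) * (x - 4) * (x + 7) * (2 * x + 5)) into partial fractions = 32/(2457*(2*x + 5)) - 4/(1485*(x + 7)) - 1/(143*(x - 4)) + 1/(315*(x - 8))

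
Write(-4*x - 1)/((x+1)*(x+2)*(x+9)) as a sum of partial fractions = 5/(8*(x + 9)) - 1/(x + 2) + 3/(8*(x + 1))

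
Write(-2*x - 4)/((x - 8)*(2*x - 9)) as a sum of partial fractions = 26/(7*(2*x - 9)) - 20/(7*(x - 8))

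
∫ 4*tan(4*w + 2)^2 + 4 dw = tan(4*w + 2) + C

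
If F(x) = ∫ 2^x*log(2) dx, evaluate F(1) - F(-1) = 3/2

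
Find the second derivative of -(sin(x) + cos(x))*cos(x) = 2*sqrt(2)*sin(2*x + pi/4)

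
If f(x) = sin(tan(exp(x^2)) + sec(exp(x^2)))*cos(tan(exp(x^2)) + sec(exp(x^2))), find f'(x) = 4*x*(sin(exp(x^2)) + 1)*exp(x^2)*sin(tan(exp(x^2)) + pi/4 + 1/cos(exp(x^2)))*cos(tan(exp(x^2)) + pi/4 + 1/cos(exp(x^2)))/cos(exp(x^2))^2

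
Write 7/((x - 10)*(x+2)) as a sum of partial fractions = -7/(12*(x + 2)) + 7/(12*(x - 10))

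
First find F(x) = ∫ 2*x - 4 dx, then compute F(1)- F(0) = -3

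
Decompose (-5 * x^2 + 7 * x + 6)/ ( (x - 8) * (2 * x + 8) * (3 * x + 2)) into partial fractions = 1/(65*(3*x + 2)) - 17/(40*(x + 4)) - 43/(104*(x - 8))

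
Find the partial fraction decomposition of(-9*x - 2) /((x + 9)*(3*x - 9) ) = -79/(36*(x + 9)) - 29/(36*(x - 3))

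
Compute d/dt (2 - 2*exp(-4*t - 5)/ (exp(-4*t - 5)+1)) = 8*exp(4*t + 5)/(exp(10)*exp(8*t) + 2*exp(5)*exp(4*t) + 1)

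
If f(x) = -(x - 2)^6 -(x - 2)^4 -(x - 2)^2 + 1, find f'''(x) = -120*x^3 + 720*x^2 - 1464*x + 1008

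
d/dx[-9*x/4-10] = -9/4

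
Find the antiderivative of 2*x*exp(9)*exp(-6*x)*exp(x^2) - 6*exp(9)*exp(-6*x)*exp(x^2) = exp((x - 3)^2) + C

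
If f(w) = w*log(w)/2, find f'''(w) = -1/(2*w^2)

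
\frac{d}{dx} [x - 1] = 1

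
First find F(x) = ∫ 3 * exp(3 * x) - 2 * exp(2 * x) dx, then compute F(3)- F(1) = -(-1 + E)*exp(2) + (-1 + exp(3))*exp(6)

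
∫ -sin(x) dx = cos(x) + C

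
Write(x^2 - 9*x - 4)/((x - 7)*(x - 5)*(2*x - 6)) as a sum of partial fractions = -11/(8*(x - 3)) + 3/(x - 5) - 9/(8*(x - 7))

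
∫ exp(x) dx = exp(x) + C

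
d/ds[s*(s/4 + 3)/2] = s/4 + 3/2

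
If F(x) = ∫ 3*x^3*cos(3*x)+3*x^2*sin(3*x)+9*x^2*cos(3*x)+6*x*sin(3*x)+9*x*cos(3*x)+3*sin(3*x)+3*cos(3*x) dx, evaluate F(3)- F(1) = -8*sin(3) + 64*sin(9)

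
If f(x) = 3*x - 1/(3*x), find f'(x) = (9*x^2 + 1)/(3*x^2)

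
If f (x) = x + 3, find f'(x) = 1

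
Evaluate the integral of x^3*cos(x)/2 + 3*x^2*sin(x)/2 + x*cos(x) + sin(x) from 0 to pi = 0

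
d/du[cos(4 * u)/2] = -2*sin(4*u)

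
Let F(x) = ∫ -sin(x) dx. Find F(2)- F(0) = -1 + cos(2)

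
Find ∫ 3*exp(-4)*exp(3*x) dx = exp(3*x - 4) + C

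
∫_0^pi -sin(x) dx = -2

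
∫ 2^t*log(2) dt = 2^t + C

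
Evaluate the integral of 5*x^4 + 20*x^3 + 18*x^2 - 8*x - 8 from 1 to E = (2 + E)^2*(-2*E + exp(2) + exp(3))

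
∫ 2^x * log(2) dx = 2^x + C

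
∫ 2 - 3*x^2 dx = -x^3 + 2*x + C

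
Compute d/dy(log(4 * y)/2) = 1/(2*y)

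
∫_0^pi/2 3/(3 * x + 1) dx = log(1 + 3*pi/2)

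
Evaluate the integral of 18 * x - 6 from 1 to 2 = 21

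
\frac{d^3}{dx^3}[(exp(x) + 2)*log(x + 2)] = (x^3*exp(x)*log(x + 2) + 6*x^2*exp(x)*log(x + 2) + 3*x^2*exp(x) + 12*x*exp(x)*log(x + 2) + 9*x*exp(x) + 8*exp(x)*log(x + 2) + 8*exp(x) + 4)/(x^3 + 6*x^2 + 12*x + 8)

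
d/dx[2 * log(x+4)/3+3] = 2/(3*x + 12)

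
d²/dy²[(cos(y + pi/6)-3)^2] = sqrt(3)*sin(2*y) - cos(2*y) + 6*cos(y + pi/6)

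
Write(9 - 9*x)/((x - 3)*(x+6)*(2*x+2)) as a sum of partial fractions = 7/(10*(x + 6)) - 9/(20*(x + 1)) - 1/(4*(x - 3))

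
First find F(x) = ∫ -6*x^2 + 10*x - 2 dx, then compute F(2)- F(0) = 0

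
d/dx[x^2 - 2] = 2*x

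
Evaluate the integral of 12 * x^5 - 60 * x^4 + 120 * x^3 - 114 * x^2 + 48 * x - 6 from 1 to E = 2*(-1 + E)^3 + 2*(-1 + E)^6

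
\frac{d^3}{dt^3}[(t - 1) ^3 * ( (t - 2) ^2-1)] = 60*t^2 - 168*t + 108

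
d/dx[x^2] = 2*x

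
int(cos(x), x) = sin(x) + C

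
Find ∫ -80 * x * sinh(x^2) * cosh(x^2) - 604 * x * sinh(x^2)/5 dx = -20*sinh(x^2)^2 - 302*cosh(x^2)/5 + C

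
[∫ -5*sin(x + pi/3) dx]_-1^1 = -5*sqrt(3)*sin(1)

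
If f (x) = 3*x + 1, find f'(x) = 3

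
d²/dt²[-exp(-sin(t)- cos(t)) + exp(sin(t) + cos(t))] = (-sqrt(2)*exp(2*sin(t) + 2*cos(t))*sin(t + pi/4) - exp(2*sin(t))*exp(2*cos(t))*sin(2*t) + exp(2*sin(t))*exp(2*cos(t)) + sin(2*t) - sqrt(2)*sin(t + pi/4) - 1)*exp(-sqrt(2)*sin(t + pi/4))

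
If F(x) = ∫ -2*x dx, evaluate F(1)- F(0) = -1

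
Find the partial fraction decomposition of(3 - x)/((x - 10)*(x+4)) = -1/(2*(x + 4)) - 1/(2*(x - 10))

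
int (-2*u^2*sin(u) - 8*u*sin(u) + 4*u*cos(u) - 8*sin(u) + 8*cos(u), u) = 2*(u + 2)^2*cos(u) + C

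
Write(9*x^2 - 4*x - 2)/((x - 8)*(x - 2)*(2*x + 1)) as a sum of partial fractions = 9/(85*(2*x + 1)) - 13/(15*(x - 2)) + 271/(51*(x - 8))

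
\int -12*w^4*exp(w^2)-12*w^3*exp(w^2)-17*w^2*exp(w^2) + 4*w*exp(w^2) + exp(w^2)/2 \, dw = (-12*w^3 - 12*w^2 + w + 16)*exp(w^2)/2 + C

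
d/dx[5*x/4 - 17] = 5/4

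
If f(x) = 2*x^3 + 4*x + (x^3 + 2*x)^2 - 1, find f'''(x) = 120*x^3 + 96*x + 12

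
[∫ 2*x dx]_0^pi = pi^2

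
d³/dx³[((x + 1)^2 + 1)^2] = 24*x + 24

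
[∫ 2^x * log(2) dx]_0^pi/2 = -1 + 2^(pi/2)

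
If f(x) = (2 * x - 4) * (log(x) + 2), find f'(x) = (2*x*log(x) + 6*x - 4)/x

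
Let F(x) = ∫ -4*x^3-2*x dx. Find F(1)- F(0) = -2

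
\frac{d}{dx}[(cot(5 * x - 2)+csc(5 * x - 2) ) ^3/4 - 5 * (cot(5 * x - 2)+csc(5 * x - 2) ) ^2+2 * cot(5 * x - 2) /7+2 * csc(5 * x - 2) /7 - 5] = 5*(10*cos(5*x - 2)^2 + 20*cos(5*x - 2) + 10 - 13*cos(5*x - 2)^3/(28*sin(5*x - 2)) - 55*cos(5*x - 2)^2/(28*sin(5*x - 2)) - 71*cos(5*x - 2)/(28*sin(5*x - 2)) - 29/(28*sin(5*x - 2)))/sin(5*x - 2)^3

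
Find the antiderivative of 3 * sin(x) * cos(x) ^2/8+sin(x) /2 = -19*cos(x)/32 - cos(3*x)/32 + C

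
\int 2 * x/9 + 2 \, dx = x^2/9 + 2*x + C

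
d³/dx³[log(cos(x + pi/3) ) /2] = -sin(x + pi/3)/cos(x + pi/3)^3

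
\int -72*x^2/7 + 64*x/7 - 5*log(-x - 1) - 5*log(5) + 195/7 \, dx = -4*x - 5*(x + 1)*log(-5*x - 5) - 3*(2*x + 3)^3/7 + 5*(2*x + 3)^2 + C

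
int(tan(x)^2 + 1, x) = tan(x) + C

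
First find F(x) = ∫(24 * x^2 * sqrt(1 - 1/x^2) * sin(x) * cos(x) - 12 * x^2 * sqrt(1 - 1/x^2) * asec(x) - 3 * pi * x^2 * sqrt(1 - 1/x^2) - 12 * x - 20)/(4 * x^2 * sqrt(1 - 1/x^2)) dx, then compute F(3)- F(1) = -14*asec(3) - 3*pi/2 - 3*cos(6)/2 + 3*cos(2)/2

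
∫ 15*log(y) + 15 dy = 15*y*log(y) + C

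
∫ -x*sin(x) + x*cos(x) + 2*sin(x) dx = sqrt(2)*(x - 1)*sin(x + pi/4) + C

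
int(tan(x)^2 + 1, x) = tan(x) + C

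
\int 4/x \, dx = 4*log(x) + C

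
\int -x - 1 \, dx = -x^2/2 - x + C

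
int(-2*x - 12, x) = -x^2 - 12*x + C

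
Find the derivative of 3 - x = -1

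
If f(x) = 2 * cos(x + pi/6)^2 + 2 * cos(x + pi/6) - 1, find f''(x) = 2*sqrt(3)*sin(2*x) - 2*cos(2*x) - 2*cos(x + pi/6)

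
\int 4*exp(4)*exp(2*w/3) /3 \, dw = 2*exp(2*w/3 + 4) + C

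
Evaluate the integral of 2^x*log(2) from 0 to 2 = 3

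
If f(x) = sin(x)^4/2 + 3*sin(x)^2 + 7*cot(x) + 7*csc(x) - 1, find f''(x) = -8*sin(x)^4 - 6*sin(x)^2 + 6 - 7/sin(x) + 14*cos(x)/sin(x)^3 + 14/sin(x)^3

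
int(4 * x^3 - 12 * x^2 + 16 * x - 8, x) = x^4 - 4*x^3 + 8*x^2 - 8*x + C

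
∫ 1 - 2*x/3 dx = -x^2/3 + x + C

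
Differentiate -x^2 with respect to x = -2*x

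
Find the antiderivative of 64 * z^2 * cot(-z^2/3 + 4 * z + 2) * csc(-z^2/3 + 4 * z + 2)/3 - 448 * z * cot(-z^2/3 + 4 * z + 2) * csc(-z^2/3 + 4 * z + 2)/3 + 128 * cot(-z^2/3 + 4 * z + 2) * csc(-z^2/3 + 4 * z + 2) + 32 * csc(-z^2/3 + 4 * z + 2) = (32*z - 32)*csc(-z^2/3 + 4*z + 2) + C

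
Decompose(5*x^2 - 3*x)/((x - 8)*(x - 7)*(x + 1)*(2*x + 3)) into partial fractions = -126/(323*(2*x + 3)) + 1/(9*(x + 1)) - 28/(17*(x - 7)) + 296/(171*(x - 8))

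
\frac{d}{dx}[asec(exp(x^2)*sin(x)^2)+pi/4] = 2*(x*sin(x) + cos(x))*exp(-x^2)/(sqrt(1 - exp(-2*x^2)/sin(x)^4)*sin(x)^3)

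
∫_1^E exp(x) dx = -E + exp(E)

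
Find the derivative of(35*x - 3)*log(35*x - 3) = 35*log(35*x - 3) + 35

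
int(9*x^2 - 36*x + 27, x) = 3*x^3 - 18*x^2 + 27*x + C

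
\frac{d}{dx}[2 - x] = -1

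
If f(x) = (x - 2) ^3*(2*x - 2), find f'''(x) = 48*x - 84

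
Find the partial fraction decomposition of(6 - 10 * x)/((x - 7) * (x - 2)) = 14/(5*(x - 2)) - 64/(5*(x - 7))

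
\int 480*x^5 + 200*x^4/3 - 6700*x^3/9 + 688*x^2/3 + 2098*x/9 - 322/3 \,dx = 80*x^6 + 40*x^5/3 - 1675*x^4/9 + 688*x^3/9 + 1049*x^2/9 - 322*x/3 + C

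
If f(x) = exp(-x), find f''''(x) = exp(-x)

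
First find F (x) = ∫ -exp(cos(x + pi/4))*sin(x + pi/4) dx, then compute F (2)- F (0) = -exp(sqrt(2)/2) + exp(cos(pi/4 + 2))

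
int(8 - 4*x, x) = -2*x^2 + 8*x + C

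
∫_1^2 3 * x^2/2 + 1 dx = 9/2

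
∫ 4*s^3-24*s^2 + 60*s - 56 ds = s^4 - 8*s^3 + 30*s^2 - 56*s + C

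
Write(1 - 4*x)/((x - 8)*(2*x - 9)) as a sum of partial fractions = 34/(7*(2*x - 9)) - 31/(7*(x - 8))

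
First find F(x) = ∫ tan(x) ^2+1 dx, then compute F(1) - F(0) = tan(1)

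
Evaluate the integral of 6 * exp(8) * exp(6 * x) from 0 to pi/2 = -exp(8) + exp(8 + 3*pi)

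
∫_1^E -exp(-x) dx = -exp(-1) + exp(-E)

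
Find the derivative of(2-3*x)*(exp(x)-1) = -3*x*exp(x) - exp(x) + 3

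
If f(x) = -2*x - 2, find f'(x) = -2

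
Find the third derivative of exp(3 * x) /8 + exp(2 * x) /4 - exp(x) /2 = 27*exp(3*x)/8 + 2*exp(2*x) - exp(x)/2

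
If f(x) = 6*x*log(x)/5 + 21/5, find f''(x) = 6/(5*x)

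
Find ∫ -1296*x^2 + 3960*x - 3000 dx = -432*x^3 + 1980*x^2 - 3000*x + C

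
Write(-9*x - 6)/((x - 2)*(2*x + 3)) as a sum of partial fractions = -15/(7*(2*x + 3)) - 24/(7*(x - 2))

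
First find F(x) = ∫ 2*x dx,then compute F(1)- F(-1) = 0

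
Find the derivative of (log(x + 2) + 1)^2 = (2*log(x + 2) + 2)/(x + 2)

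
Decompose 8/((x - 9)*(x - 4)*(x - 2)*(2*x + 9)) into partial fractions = -64/(5967*(2*x + 9)) + 4/(91*(x - 2)) - 4/(85*(x - 4)) + 8/(945*(x - 9))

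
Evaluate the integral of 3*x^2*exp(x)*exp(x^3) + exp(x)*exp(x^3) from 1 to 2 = -exp(2) + exp(10)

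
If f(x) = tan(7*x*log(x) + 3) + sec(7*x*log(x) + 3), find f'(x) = 7*log(x)*tan(7*x*log(x) + 3)^2 + 7*log(x)*tan(7*x*log(x) + 3)*sec(7*x*log(x) + 3) + 7*log(x) + 7*tan(7*x*log(x) + 3)^2 + 7*tan(7*x*log(x) + 3)*sec(7*x*log(x) + 3) + 7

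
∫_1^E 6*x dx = -3 + 3*exp(2)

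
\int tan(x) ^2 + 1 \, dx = tan(x) + C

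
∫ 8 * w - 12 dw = 4*w^2 - 12*w + C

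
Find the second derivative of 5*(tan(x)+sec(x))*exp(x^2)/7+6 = 5*(4*x^2*tan(x) + 4*x^2/cos(x) + 4*x*sin(x)/cos(x)^2 + 4*x/cos(x)^2 + 2*sin(x)/cos(x)^3 + 2*tan(x) + 1/cos(x) + 2/cos(x)^3)*exp(x^2)/7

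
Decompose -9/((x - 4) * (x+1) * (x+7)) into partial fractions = -3/(22*(x + 7)) + 3/(10*(x + 1)) - 9/(55*(x - 4))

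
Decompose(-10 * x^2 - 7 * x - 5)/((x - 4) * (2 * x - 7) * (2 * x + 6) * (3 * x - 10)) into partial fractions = -3765/(76*(3*x - 10)) + 608/(13*(2*x - 7)) + 37/(1729*(x + 3)) - 193/(28*(x - 4))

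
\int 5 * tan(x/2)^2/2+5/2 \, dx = 5*tan(x/2) + C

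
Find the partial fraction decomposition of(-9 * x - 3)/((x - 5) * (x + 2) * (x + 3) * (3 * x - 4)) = 81/(286*(3*x - 4)) - 3/(13*(x + 3)) + 3/(14*(x + 2)) - 6/(77*(x - 5))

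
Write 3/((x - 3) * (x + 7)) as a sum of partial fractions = -3/(10*(x + 7)) + 3/(10*(x - 3))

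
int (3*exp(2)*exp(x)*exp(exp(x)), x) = 3*exp(exp(x) + 2) + C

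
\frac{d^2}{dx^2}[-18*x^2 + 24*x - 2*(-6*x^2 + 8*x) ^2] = -864*x^2 + 1152*x - 292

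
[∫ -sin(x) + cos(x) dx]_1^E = cos(E) - sin(1) - cos(1) + sin(E)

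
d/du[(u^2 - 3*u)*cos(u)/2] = -u^2*sin(u)/2 + 3*u*sin(u)/2 + u*cos(u) - 3*cos(u)/2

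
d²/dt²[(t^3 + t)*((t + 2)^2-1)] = 20*t^3 + 48*t^2 + 24*t + 8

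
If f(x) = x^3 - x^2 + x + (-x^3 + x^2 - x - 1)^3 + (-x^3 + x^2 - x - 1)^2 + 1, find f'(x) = -9*x^8 + 24*x^7 - 42*x^6 + 30*x^5 - 10*x^4 - 12*x^3 + 9*x^2 - 4*x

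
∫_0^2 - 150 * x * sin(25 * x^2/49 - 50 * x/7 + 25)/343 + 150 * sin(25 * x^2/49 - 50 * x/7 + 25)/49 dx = -3*cos(25)/7 + 3*cos(625/49)/7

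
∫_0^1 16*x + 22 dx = 30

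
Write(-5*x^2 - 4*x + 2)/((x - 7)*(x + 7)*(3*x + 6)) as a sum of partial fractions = -43/(42*(x + 7)) + 2/(27*(x + 2)) - 271/(378*(x - 7))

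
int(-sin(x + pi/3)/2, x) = cos(x + pi/3)/2 + C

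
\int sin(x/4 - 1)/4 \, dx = -cos(x/4 - 1) + C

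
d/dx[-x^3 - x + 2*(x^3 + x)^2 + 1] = 12*x^5 + 16*x^3 - 3*x^2 + 4*x - 1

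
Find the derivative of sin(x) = cos(x)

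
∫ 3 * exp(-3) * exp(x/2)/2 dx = 3*exp(x/2 - 3) + C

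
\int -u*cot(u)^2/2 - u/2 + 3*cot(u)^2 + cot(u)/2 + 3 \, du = (u/2 - 3)*cot(u) + C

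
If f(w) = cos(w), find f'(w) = -sin(w)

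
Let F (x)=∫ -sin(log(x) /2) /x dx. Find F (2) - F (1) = -2 + 2*cos(log(2)/2)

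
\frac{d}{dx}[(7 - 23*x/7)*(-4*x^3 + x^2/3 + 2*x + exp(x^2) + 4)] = 368*x^3/7 - 46*x^2*exp(x^2)/7 - 611*x^2/7 + 14*x*exp(x^2) - 178*x/21 - 23*exp(x^2)/7 + 6/7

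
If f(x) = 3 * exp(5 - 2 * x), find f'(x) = -6*exp(5 - 2*x)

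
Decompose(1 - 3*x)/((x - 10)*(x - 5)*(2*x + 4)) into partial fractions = 1/(24*(x + 2)) + 1/(5*(x - 5)) - 29/(120*(x - 10))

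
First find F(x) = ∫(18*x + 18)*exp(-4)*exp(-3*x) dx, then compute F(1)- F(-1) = -14*exp(-7) + 2*exp(-1)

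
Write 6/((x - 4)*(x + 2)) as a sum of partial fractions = -1/(x + 2) + 1/(x - 4)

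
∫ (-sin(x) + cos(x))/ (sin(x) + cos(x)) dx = log(3*sin(x) + 3*cos(x)) + C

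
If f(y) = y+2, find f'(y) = 1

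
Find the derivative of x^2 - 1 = 2*x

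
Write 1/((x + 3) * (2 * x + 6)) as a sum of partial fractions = 1/(2*(x + 3)^2)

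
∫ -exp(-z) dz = exp(-z) + C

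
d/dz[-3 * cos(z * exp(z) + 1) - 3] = 3*(z + 1)*exp(z)*sin(z*exp(z) + 1)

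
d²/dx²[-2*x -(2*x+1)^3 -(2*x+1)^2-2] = -48*x - 32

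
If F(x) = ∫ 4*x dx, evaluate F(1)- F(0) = 2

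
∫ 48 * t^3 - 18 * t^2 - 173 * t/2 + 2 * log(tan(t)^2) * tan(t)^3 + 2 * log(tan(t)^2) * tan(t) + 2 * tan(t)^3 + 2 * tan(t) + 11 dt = 12*t^4 - 6*t^3 - 173*t^2/4 + 11*t + 2*log(tan(t))*tan(t)^2 + C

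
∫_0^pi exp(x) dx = -1 + exp(pi)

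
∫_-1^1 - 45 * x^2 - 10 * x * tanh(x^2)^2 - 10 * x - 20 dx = -70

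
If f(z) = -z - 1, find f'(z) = -1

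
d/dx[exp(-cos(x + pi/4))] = exp(-cos(x + pi/4))*sin(x + pi/4)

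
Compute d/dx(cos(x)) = -sin(x)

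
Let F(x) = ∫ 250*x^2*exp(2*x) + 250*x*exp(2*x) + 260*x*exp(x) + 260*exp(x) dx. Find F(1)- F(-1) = -5*(5 - 5*exp(-1))^2 + 10*exp(-1) + 10*E + 5*(5 + 5*E)^2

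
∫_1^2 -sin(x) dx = -cos(1) + cos(2)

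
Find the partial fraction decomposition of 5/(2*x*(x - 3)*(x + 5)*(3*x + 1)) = 27/(56*(3*x + 1)) - 1/(224*(x + 5)) + 1/(96*(x - 3)) - 1/(6*x)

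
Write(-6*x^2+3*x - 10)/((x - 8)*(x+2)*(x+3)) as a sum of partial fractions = -73/(11*(x + 3)) + 4/(x + 2) - 37/(11*(x - 8))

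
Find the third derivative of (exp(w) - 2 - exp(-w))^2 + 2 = (8*exp(4*w) - 4*exp(3*w) - 4*exp(w) - 8)*exp(-2*w)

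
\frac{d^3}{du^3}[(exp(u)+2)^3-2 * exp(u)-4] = 27*exp(3*u) + 48*exp(2*u) + 10*exp(u)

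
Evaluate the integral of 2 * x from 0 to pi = pi^2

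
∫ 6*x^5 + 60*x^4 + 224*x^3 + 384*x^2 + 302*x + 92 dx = x^6 + 12*x^5 + 56*x^4 + 128*x^3 + 151*x^2 + 92*x + C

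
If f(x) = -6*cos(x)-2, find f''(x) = 6*cos(x)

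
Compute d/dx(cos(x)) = -sin(x)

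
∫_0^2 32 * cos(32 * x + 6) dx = -sin(6) + sin(70)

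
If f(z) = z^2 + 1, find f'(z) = 2*z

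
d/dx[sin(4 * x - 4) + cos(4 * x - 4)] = -4*sin(4*x - 4) + 4*cos(4*x - 4)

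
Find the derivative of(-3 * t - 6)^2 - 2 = 18*t + 36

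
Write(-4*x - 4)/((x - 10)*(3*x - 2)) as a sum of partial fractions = 5/(7*(3*x - 2)) - 11/(7*(x - 10))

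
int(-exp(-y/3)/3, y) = exp(-y/3) + C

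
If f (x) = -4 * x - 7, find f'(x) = -4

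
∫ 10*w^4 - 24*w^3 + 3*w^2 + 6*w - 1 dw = 2*w^5 - 6*w^4 + w^3 + 3*w^2 - w + C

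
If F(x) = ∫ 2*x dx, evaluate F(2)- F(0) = 4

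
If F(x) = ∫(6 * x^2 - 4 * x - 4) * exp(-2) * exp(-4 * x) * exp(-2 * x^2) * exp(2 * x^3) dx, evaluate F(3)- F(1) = -exp(-6) + exp(22)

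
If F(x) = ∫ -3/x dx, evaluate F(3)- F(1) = -3*log(3)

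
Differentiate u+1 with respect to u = 1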